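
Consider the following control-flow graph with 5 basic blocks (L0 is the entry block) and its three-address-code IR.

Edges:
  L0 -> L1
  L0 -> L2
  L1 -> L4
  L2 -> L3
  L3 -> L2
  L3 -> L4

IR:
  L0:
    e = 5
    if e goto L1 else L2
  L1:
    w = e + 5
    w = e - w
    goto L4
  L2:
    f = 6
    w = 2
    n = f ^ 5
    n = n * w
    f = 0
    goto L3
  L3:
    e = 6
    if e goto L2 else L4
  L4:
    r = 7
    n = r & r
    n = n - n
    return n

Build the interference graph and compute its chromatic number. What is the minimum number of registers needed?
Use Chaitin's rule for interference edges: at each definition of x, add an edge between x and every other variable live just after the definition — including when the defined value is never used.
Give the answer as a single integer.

Answer: 2

Working:
Per-block:
  L0 def {e} use ∅
  L1 def {w} use {e}
  L2 def {f,n,w} use ∅
  L3 def {e} use ∅
  L4 def {n,r} use ∅

Backward fixpoint:
  L0: in=∅ out={e}
  L1: in={e} out=∅
  L2: in=∅ out=∅
  L3: in=∅ out=∅
  L4: in=∅ out=∅

Interfere edges:
  e↔{w}
  f↔{w}
  n↔{w}
  r↔∅
  w↔{e,f,n}

Chromatic number:
  clique {e,w} ⇒ need ≥ 2
  2-colouring: r0={r,w}  r1={e,f,n}
  χ = 2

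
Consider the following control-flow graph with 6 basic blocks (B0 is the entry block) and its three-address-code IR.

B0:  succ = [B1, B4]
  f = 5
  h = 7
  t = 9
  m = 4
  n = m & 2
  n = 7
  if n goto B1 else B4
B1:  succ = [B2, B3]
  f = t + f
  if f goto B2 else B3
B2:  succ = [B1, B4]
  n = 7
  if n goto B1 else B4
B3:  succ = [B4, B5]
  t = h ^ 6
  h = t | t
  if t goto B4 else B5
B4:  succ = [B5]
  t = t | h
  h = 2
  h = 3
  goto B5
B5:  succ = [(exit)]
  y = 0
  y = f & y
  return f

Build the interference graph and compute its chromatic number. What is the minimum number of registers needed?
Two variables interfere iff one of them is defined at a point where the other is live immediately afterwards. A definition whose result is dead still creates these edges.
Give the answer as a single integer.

Answer: 4

Working:
Block summaries:
  B0: {f,h,m,n,t} / ∅
  B1: {f} / {f,t}
  B2: {n} / ∅
  B3: {h,t} / {h}
  B4: {h,t} / {h,t}
  B5: {y} / {f}

Backward fixpoint:
  B0 li=∅ lo={f,h,t}
  B1 li={f,h,t} lo={f,h,t}
  B2 li={f,h,t} lo={f,h,t}
  B3 li={f,h} lo={f,h,t}
  B4 li={f,h,t} lo={f}
  B5 li={f} lo=∅

Interference:
  f: {h,m,n,t,y}
  h: {f,m,n,t}
  m: {f,h,t}
  n: {f,h,t}
  t: {f,h,m,n}
  y: {f}

Chromatic number:
  {f,h,m,t} pairwise interfere (4-clique) ⇒ χ ≥ 4
  4-colouring: r0={f}  r1={h,y}  r2={t}  r3={m,n}
  χ = 4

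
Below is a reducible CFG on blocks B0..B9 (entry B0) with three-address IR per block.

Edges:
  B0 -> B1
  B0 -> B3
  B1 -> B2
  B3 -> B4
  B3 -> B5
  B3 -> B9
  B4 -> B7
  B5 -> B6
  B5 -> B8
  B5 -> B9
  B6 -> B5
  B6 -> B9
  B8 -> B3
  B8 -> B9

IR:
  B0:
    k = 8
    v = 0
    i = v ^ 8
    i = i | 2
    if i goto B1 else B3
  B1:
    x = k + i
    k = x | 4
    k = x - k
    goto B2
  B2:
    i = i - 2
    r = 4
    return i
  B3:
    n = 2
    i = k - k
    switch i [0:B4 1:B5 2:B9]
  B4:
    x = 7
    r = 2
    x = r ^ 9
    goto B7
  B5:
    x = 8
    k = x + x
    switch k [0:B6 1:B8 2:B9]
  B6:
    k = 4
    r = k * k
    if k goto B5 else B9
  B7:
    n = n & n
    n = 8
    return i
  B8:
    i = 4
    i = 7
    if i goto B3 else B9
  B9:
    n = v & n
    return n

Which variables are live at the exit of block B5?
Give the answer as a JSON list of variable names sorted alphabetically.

Block summaries:
  B0 def {i,k,v} use ∅
  B1 def {k,x} use {i,k}
  B2 def {i,r} use {i}
  B3 def {i,n} use {k}
  B4 def {r,x} use ∅
  B5 def {k,x} use ∅
  B6 def {k,r} use ∅
  B7 def {n} use {i,n}
  B8 def {i} use ∅
  B9 def {n} use {n,v}

Live sets:
  live B0: ∅→{i,k,v}
  live B1: {i,k}→{i}
  live B2: {i}→∅
  live B3: {k,v}→{i,n,v}
  live B4: {i,n}→{i,n}
  live B5: {n,v}→{k,n,v}
  live B6: {n,v}→{n,v}
  live B7: {i,n}→∅
  live B8: {k,n,v}→{k,n,v}
  live B9: {n,v}→∅

live-out(B5) = ["k", "n", "v"]

Answer: ["k", "n", "v"]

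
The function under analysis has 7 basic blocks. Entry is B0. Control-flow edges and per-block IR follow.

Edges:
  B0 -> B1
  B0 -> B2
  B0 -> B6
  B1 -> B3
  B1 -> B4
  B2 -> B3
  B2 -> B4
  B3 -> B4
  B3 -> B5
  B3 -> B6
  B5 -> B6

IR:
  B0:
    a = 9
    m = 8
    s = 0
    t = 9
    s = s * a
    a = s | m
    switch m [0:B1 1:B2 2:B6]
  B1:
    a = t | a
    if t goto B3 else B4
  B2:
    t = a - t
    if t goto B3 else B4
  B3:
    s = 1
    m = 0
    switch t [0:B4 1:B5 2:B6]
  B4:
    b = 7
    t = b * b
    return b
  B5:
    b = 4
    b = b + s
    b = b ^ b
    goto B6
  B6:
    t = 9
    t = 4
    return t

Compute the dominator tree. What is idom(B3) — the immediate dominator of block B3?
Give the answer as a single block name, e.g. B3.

idom tree: B1←B0 B2←B0 B3←B0 B4←B0 B5←B3 B6←B0
Join-block Dom:
  B3: preds {B1,B2}: {B0,B1} ∩ {B0,B2} = {B0}; idom=B0
  B4: preds {B1,B2,B3}: {B0,B1} ∩ {B0,B2} ∩ {B0,B3} = {B0}; idom=B0
  B6: preds {B0,B3,B5}: {B0} ∩ {B0,B3} ∩ {B0,B3,B5} = {B0}; idom=B0

idom(B3) = B0

Answer: B0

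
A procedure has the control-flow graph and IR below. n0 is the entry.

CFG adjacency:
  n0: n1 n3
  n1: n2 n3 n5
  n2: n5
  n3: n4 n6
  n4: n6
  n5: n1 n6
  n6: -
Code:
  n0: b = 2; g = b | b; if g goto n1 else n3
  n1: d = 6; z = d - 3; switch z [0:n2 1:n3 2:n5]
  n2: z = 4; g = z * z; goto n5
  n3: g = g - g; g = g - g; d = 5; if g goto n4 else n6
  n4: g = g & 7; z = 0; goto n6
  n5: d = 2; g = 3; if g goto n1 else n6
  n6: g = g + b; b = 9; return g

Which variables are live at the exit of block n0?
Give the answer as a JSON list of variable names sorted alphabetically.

Answer: ["b", "g"]

Working:
Block summaries:
  n0: {b,g} / ∅
  n1: {d,z} / ∅
  n2: {g,z} / ∅
  n3: {d,g} / {g}
  n4: {g,z} / {g}
  n5: {d,g} / ∅
  n6: {b,g} / {b,g}

Live sets:
  n0: in=∅ out={b,g}
  n1: in={b,g} out={b,g}
  n2: in={b} out={b}
  n3: in={b,g} out={b,g}
  n4: in={b,g} out={b,g}
  n5: in={b} out={b,g}
  n6: in={b,g} out=∅

live-out(n0) = ["b", "g"]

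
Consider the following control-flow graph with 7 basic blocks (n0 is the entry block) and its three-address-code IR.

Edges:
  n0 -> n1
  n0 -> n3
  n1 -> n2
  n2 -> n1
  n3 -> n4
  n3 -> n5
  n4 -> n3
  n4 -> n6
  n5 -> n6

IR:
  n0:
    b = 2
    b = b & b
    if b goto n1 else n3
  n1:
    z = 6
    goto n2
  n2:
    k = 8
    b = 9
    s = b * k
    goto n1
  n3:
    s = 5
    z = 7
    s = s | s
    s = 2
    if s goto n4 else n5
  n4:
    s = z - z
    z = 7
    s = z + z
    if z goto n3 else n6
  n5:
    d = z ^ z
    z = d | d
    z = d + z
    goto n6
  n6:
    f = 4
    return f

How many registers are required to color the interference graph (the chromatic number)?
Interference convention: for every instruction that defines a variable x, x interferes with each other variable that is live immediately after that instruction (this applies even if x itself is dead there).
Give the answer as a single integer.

Answer: 2

Derivation:
Block summaries:
  n0 def {b} use ∅
  n1 def {z} use ∅
  n2 def {b,k,s} use ∅
  n3 def {s,z} use ∅
  n4 def {s,z} use {z}
  n5 def {d,z} use {z}
  n6 def {f} use ∅

Liveness:
  n0: in=∅ out=∅
  n1: in=∅ out=∅
  n2: in=∅ out=∅
  n3: in=∅ out={z}
  n4: in={z} out=∅
  n5: in={z} out=∅
  n6: in=∅ out=∅

Interference:
  b — {k}
  d — {z}
  f — ∅
  k — {b}
  s — {z}
  z — {d,s}

Chromatic number:
  {b,k} pairwise interfere (2-clique) ⇒ χ ≥ 2
  2-colouring: r0={b,f,z}  r1={d,k,s}
  χ = 2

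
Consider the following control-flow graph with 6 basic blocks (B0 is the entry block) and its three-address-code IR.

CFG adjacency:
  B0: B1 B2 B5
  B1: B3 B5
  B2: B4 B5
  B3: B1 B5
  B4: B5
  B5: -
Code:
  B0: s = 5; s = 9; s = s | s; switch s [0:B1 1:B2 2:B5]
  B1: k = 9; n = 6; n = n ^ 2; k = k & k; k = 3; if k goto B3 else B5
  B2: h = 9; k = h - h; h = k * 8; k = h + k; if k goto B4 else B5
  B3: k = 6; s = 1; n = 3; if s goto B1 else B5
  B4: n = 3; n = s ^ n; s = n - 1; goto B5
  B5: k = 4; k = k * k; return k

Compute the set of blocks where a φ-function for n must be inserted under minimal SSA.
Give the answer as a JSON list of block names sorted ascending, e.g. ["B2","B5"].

Answer: ["B1", "B5"]

Derivation:
idom tree: B1←B0 B2←B0 B3←B1 B4←B2 B5←B0
Join-block Dom:
  B1: preds {B0,B3}: {B0} ∩ {B0,B1,B3} = {B0}; idom=B0
  B5: preds {B0,B1,B2,B3,B4}: {B0} ∩ {B0,B1} ∩ {B0,B2} ∩ {B0,B1,B3} ∩ {B0,B2,B4} = {B0}; idom=B0

Frontier:
  B1←B0: walk · to B0
  B1←B3: walk B3→B1 to B0
  B5←B0: walk · to B0
  B5←B1: walk B1 to B0
  B5←B2: walk B2 to B0
  B5←B3: walk B3→B1 to B0
  B5←B4: walk B4→B2 to B0
  B0: DF=∅
  B1: DF={B1,B5}
  B2: DF={B5}
  B3: DF={B1,B5}
  B4: DF={B5}
  B5: DF=∅

φ for n: defs {B1,B3,B4}
  DF⁺ = {B1,B5}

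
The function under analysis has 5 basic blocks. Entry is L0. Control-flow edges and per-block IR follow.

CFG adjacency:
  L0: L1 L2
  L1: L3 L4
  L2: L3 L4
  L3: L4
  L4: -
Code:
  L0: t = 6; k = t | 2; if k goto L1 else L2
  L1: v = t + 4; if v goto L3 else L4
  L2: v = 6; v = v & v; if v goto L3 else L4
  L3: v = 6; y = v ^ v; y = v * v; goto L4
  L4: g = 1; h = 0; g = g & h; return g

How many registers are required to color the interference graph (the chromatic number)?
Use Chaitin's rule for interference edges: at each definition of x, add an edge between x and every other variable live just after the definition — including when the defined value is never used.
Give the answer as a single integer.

Answer: 2

Working:
Per-block:
  L0: {k,t} / ∅
  L1: {v} / {t}
  L2: {v} / ∅
  L3: {v,y} / ∅
  L4: {g,h} / ∅

Liveness:
  live L0: ∅→{t}
  live L1: {t}→∅
  live L2: ∅→∅
  live L3: ∅→∅
  live L4: ∅→∅

Conflict graph:
  g — {h}
  h — {g}
  k — {t}
  t — {k}
  v — {y}
  y — {v}

Colouring:
  {g,h} pairwise interfere (2-clique) ⇒ χ ≥ 2
  2-colouring: c0={g,k,v}  c1={h,t,y}
  χ = 2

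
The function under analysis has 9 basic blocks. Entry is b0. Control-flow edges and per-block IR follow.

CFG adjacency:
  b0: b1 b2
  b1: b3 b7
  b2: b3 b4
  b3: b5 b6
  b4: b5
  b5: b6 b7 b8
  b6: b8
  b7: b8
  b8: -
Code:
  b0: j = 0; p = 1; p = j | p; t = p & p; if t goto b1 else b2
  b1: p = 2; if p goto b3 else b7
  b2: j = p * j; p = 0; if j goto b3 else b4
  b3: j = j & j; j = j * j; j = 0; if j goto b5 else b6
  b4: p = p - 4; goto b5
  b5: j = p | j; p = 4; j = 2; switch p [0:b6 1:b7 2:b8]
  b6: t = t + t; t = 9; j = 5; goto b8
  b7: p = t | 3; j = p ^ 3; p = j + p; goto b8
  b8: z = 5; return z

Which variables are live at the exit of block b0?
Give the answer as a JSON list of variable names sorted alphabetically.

Answer: ["j", "p", "t"]

Analysis:
Per-block:
  b0: {j,p,t} / ∅
  b1: {p} / ∅
  b2: {j,p} / {j,p}
  b3: {j} / {j}
  b4: {p} / {p}
  b5: {j,p} / {j,p}
  b6: {j,t} / {t}
  b7: {j,p} / {t}
  b8: {z} / ∅

Backward fixpoint:
  b0 li=∅ lo={j,p,t}
  b1 li={j,t} lo={j,p,t}
  b2 li={j,p,t} lo={j,p,t}
  b3 li={j,p,t} lo={j,p,t}
  b4 li={j,p,t} lo={j,p,t}
  b5 li={j,p,t} lo={t}
  b6 li={t} lo=∅
  b7 li={t} lo=∅
  b8 li=∅ lo=∅

live-out(b0) = ["j", "p", "t"]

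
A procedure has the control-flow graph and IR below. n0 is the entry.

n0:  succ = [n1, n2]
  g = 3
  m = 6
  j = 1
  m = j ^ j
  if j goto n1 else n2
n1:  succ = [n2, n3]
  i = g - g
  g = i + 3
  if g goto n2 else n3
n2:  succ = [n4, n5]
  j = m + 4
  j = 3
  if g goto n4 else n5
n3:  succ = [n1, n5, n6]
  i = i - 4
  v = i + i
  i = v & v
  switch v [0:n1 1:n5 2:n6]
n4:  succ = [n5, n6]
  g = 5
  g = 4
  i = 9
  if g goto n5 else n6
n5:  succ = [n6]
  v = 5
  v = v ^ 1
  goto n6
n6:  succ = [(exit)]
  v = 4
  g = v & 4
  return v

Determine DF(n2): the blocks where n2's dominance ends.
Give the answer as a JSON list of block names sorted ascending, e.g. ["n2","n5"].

idom tree: n1←n0 n2←n0 n3←n1 n4←n2 n5←n0 n6←n0
Join-block Dom:
  n1: preds {n0,n3}: {n0} ∩ {n0,n1,n3} = {n0}; idom=n0
  n2: preds {n0,n1}: {n0} ∩ {n0,n1} = {n0}; idom=n0
  n5: preds {n2,n3,n4}: {n0,n2} ∩ {n0,n1,n3} ∩ {n0,n2,n4} = {n0}; idom=n0
  n6: preds {n3,n4,n5}: {n0,n1,n3} ∩ {n0,n2,n4} ∩ {n0,n5} = {n0}; idom=n0

Frontier:
  n1←n0: walk · to n0
  n1←n3: walk n3→n1 to n0
  n2←n0: walk · to n0
  n2←n1: walk n1 to n0
  n5←n2: walk n2 to n0
  n5←n3: walk n3→n1 to n0
  n5←n4: walk n4→n2 to n0
  n6←n3: walk n3→n1 to n0
  n6←n4: walk n4→n2 to n0
  n6←n5: walk n5 to n0
  n0: DF=∅
  n1: DF={n1,n2,n5,n6}
  n2: DF={n5,n6}
  n3: DF={n1,n5,n6}
  n4: DF={n5,n6}
  n5: DF={n6}
  n6: DF=∅

DF(n2) = ["n5", "n6"]

Answer: ["n5", "n6"]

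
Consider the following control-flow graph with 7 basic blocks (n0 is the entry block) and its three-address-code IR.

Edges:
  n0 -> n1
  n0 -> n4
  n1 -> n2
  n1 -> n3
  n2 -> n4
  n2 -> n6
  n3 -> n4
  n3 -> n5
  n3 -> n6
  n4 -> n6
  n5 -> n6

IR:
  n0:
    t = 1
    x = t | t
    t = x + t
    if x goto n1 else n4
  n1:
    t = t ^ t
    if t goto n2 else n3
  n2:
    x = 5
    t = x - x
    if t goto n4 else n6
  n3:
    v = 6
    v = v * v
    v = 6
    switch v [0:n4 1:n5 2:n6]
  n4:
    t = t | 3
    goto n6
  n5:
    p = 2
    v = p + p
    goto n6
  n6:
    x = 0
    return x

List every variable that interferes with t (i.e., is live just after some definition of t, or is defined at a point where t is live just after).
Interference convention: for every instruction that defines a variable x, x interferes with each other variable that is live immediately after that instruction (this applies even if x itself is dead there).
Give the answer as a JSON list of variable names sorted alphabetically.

Per-block:
  n0: def={t,x} ue=∅
  n1: def={t} ue={t}
  n2: def={t,x} ue=∅
  n3: def={v} ue=∅
  n4: def={t} ue={t}
  n5: def={p,v} ue=∅
  n6: def={x} ue=∅

Liveness:
  n0 li=∅ lo={t}
  n1 li={t} lo={t}
  n2 li=∅ lo={t}
  n3 li={t} lo={t}
  n4 li={t} lo=∅
  n5 li=∅ lo=∅
  n6 li=∅ lo=∅

Interference:
  p — ∅
  t — {v,x}
  v — {t}
  x — {t}

N(t) = ["v", "x"]

Answer: ["v", "x"]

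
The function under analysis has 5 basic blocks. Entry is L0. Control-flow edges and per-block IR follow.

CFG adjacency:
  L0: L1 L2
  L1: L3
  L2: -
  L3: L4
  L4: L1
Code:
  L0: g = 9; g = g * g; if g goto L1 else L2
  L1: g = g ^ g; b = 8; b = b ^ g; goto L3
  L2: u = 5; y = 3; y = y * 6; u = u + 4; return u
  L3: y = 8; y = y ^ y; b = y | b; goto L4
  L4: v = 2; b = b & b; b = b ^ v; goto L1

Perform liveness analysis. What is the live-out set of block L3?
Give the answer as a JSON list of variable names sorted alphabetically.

Answer: ["b", "g"]

Working:
def/use:
  L0: def={g} ue=∅
  L1: def={b,g} ue={g}
  L2: def={u,y} ue=∅
  L3: def={b,y} ue={b}
  L4: def={b,v} ue={b}

Live sets:
  L0: in=∅ out={g}
  L1: in={g} out={b,g}
  L2: in=∅ out=∅
  L3: in={b,g} out={b,g}
  L4: in={b,g} out={g}

live-out(L3) = ["b", "g"]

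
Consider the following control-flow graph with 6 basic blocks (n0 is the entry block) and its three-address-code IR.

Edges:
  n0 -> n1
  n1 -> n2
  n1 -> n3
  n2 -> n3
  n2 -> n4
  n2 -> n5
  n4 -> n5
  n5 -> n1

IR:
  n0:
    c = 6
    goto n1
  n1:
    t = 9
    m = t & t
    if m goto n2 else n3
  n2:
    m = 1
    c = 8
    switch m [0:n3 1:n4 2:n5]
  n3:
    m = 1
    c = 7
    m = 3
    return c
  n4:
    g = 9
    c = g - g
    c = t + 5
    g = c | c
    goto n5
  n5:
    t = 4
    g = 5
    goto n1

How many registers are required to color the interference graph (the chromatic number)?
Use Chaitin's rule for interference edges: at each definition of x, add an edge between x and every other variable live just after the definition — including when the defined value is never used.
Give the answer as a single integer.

Answer: 3

Analysis:
Per-block:
  n0: {c} / ∅
  n1: {m,t} / ∅
  n2: {c,m} / ∅
  n3: {c,m} / ∅
  n4: {c,g} / {t}
  n5: {g,t} / ∅

Live sets:
  n0: in=∅ out=∅
  n1: in=∅ out={t}
  n2: in={t} out={t}
  n3: in=∅ out=∅
  n4: in={t} out=∅
  n5: in=∅ out=∅

Conflict graph:
  c↔{m,t}
  g↔{t}
  m↔{c,t}
  t↔{c,g,m}

Chromatic number:
  {c,m,t} pairwise interfere (3-clique) ⇒ χ ≥ 3
  assign c→c1 g→c1 m→c2 t→c0 — no edge inside a register ⇒ χ ≤ 3
  χ = 3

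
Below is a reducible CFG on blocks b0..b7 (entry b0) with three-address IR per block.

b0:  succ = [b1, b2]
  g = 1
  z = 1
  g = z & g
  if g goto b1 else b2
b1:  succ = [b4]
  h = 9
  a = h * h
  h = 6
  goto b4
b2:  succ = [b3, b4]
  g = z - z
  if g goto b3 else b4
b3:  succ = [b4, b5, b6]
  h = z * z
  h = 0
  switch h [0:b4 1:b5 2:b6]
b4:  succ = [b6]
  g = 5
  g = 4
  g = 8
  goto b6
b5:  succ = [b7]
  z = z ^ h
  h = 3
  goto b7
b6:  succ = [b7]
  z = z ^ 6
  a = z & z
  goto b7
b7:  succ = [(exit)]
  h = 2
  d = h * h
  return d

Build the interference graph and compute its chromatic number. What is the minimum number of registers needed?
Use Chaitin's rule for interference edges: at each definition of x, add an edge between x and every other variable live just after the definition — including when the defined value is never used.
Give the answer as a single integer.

Block summaries:
  b0: def={g,z} ue=∅
  b1: def={a,h} ue=∅
  b2: def={g} ue={z}
  b3: def={h} ue={z}
  b4: def={g} ue=∅
  b5: def={h,z} ue={h,z}
  b6: def={a,z} ue={z}
  b7: def={d,h} ue=∅

Backward fixpoint:
  b0: in=∅ out={z}
  b1: in={z} out={z}
  b2: in={z} out={z}
  b3: in={z} out={h,z}
  b4: in={z} out={z}
  b5: in={h,z} out=∅
  b6: in={z} out=∅
  b7: in=∅ out=∅

Conflict graph:
  a↔{z}
  d↔∅
  g↔{z}
  h↔{z}
  z↔{a,g,h}

Chromatic number:
  clique {a,z} ⇒ need ≥ 2
  assign a→R1 d→R0 g→R1 h→R1 z→R0 — no edge inside a register ⇒ χ ≤ 2
  χ = 2

Answer: 2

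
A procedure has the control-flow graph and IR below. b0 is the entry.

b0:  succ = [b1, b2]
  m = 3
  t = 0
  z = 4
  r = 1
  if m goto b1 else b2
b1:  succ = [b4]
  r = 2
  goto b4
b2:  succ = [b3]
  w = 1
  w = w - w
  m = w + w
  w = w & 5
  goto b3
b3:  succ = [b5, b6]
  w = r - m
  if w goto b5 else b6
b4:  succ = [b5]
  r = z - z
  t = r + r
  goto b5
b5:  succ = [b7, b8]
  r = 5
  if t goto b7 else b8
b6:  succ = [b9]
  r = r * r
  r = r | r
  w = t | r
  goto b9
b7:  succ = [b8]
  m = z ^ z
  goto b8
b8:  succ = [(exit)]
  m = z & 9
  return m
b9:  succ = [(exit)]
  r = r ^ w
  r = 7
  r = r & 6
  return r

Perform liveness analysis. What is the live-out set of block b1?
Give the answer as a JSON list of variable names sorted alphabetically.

Answer: ["z"]

Derivation:
Per-block:
  b0 def {m,r,t,z} use ∅
  b1 def {r} use ∅
  b2 def {m,w} use ∅
  b3 def {w} use {m,r}
  b4 def {r,t} use {z}
  b5 def {r} use {t}
  b6 def {r,w} use {r,t}
  b7 def {m} use {z}
  b8 def {m} use {z}
  b9 def {r} use {r,w}

Liveness:
  b0 li=∅ lo={r,t,z}
  b1 li={z} lo={z}
  b2 li={r,t,z} lo={m,r,t,z}
  b3 li={m,r,t,z} lo={r,t,z}
  b4 li={z} lo={t,z}
  b5 li={t,z} lo={z}
  b6 li={r,t} lo={r,w}
  b7 li={z} lo={z}
  b8 li={z} lo=∅
  b9 li={r,w} lo=∅

live-out(b1) = ["z"]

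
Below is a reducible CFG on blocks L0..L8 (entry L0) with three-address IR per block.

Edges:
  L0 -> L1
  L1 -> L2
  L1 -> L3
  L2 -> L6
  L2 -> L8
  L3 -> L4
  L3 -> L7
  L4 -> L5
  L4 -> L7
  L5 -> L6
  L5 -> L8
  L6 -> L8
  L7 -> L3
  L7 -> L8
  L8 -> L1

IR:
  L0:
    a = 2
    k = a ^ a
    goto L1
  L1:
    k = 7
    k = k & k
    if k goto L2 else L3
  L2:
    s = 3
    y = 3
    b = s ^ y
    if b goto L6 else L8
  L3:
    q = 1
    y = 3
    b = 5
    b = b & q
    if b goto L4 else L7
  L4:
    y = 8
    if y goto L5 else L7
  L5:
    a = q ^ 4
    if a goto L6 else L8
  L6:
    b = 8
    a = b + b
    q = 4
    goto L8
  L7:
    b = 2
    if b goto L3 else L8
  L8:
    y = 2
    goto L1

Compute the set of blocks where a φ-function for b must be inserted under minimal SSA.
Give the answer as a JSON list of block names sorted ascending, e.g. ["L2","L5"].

Answer: ["L1", "L3", "L6", "L8"]

Derivation:
idom tree: L1←L0 L2←L1 L3←L1 L4←L3 L5←L4 L6←L1 L7←L3 L8←L1
Join-block Dom:
  L1: preds {L0,L8}: {L0} ∩ {L0,L1,L8} = {L0}; idom=L0
  L3: preds {L1,L7}: {L0,L1} ∩ {L0,L1,L3,L7} = {L0,L1}; idom=L1
  L6: preds {L2,L5}: {L0,L1,L2} ∩ {L0,L1,L3,L4,L5} = {L0,L1}; idom=L1
  L7: preds {L3,L4}: {L0,L1,L3} ∩ {L0,L1,L3,L4} = {L0,L1,L3}; idom=L3
  L8: preds {L2,L5,L6,L7}: {L0,L1,L2} ∩ {L0,L1,L3,L4,L5} ∩ {L0,L1,L6} ∩ {L0,L1,L3,L7} = {L0,L1}; idom=L1

DF walk-up:
  L1←L0: walk · to L0
  L1←L8: walk L8→L1 to L0
  L3←L1: walk · to L1
  L3←L7: walk L7→L3 to L1
  L6←L2: walk L2 to L1
  L6←L5: walk L5→L4→L3 to L1
  L7←L3: walk · to L3
  L7←L4: walk L4 to L3
  L8←L2: walk L2 to L1
  L8←L5: walk L5→L4→L3 to L1
  L8←L6: walk L6 to L1
  L8←L7: walk L7→L3 to L1
  DF(L0)=∅
  DF(L1)={L1}
  DF(L2)={L6,L8}
  DF(L3)={L3,L6,L8}
  DF(L4)={L6,L7,L8}
  DF(L5)={L6,L8}
  DF(L6)={L8}
  DF(L7)={L3,L8}
  DF(L8)={L1}

φ for b: defs {L2,L3,L6,L7}
  DF⁺ = {L1,L3,L6,L8}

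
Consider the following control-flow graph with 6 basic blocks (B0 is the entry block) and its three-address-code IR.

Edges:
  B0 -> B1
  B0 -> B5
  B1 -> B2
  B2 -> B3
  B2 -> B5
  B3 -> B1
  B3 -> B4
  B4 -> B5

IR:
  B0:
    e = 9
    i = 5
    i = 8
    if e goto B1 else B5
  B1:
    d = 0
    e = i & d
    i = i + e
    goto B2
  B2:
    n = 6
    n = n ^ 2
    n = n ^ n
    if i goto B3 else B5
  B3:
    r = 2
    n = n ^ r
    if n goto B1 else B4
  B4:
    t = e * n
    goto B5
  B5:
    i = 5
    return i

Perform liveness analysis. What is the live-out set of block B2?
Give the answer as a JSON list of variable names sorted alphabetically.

Answer: ["e", "i", "n"]

Working:
Block summaries:
  B0: def={e,i} ue=∅
  B1: def={d,e,i} ue={i}
  B2: def={n} ue={i}
  B3: def={n,r} ue={n}
  B4: def={t} ue={e,n}
  B5: def={i} ue=∅

Liveness:
  B0: in=∅ out={i}
  B1: in={i} out={e,i}
  B2: in={e,i} out={e,i,n}
  B3: in={e,i,n} out={e,i,n}
  B4: in={e,n} out=∅
  B5: in=∅ out=∅

live-out(B2) = ["e", "i", "n"]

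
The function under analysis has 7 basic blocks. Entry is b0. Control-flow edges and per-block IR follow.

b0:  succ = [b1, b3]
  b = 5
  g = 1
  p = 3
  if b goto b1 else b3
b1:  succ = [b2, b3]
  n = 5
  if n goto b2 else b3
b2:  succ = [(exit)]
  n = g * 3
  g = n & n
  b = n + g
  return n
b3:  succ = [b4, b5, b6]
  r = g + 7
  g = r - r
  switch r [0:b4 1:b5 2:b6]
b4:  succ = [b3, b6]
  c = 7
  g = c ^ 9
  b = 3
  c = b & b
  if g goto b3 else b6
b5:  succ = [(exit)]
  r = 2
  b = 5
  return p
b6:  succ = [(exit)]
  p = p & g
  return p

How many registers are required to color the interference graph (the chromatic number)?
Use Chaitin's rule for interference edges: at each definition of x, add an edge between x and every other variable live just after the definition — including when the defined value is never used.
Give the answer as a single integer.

Answer: 4

Derivation:
Block summaries:
  b0: {b,g,p} / ∅
  b1: {n} / ∅
  b2: {b,g,n} / {g}
  b3: {g,r} / {g}
  b4: {b,c,g} / ∅
  b5: {b,r} / {p}
  b6: {p} / {g,p}

Liveness:
  b0: in=∅ out={g,p}
  b1: in={g,p} out={g,p}
  b2: in={g} out=∅
  b3: in={g,p} out={g,p}
  b4: in={p} out={g,p}
  b5: in={p} out=∅
  b6: in={g,p} out=∅

Interference:
  b: {g,n,p}
  c: {g,p}
  g: {b,c,n,p,r}
  n: {b,g,p}
  p: {b,c,g,n,r}
  r: {g,p}

Registers:
  lower bound: {b,g,n,p} mutually conflict ⇒ χ ≥ 4
  assign b→c2 c→c2 g→c0 n→c3 p→c1 r→c2 — no edge inside a register ⇒ χ ≤ 4
  χ = 4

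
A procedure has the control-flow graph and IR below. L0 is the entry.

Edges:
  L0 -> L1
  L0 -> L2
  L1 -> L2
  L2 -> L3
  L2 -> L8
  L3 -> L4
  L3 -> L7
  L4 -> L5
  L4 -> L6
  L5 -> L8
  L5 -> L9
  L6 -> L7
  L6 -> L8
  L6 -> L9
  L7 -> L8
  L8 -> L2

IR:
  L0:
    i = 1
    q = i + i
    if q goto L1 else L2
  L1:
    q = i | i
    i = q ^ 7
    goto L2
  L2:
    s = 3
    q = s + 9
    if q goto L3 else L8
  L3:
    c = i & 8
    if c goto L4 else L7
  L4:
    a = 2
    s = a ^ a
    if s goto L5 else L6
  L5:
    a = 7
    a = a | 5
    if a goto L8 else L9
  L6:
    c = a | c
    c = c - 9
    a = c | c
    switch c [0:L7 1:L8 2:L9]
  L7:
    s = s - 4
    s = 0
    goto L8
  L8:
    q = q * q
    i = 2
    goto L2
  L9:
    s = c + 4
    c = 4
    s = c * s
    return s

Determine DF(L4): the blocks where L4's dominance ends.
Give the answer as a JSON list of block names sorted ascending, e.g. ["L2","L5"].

idom tree: L1←L0 L2←L0 L3←L2 L4←L3 L5←L4 L6←L4 L7←L3 L8←L2 L9←L4
Join-block Dom:
  L2: preds {L0,L1,L8}: {L0} ∩ {L0,L1} ∩ {L0,L2,L8} = {L0}; idom=L0
  L7: preds {L3,L6}: {L0,L2,L3} ∩ {L0,L2,L3,L4,L6} = {L0,L2,L3}; idom=L3
  L8: preds {L2,L5,L6,L7}: {L0,L2} ∩ {L0,L2,L3,L4,L5} ∩ {L0,L2,L3,L4,L6} ∩ {L0,L2,L3,L7} = {L0,L2}; idom=L2
  L9: preds {L5,L6}: {L0,L2,L3,L4,L5} ∩ {L0,L2,L3,L4,L6} = {L0,L2,L3,L4}; idom=L4

Frontier:
  join L2 pred L0: · stop@L0
  join L2 pred L1: L1 stop@L0
  join L2 pred L8: L8→L2 stop@L0
  join L7 pred L3: · stop@L3
  join L7 pred L6: L6→L4 stop@L3
  join L8 pred L2: · stop@L2
  join L8 pred L5: L5→L4→L3 stop@L2
  join L8 pred L6: L6→L4→L3 stop@L2
  join L8 pred L7: L7→L3 stop@L2
  join L9 pred L5: L5 stop@L4
  join L9 pred L6: L6 stop@L4
  DF(L0)=∅
  DF(L1)={L2}
  DF(L2)={L2}
  DF(L3)={L8}
  DF(L4)={L7,L8}
  DF(L5)={L8,L9}
  DF(L6)={L7,L8,L9}
  DF(L7)={L8}
  DF(L8)={L2}
  DF(L9)=∅

DF(L4) = ["L7", "L8"]

Answer: ["L7", "L8"]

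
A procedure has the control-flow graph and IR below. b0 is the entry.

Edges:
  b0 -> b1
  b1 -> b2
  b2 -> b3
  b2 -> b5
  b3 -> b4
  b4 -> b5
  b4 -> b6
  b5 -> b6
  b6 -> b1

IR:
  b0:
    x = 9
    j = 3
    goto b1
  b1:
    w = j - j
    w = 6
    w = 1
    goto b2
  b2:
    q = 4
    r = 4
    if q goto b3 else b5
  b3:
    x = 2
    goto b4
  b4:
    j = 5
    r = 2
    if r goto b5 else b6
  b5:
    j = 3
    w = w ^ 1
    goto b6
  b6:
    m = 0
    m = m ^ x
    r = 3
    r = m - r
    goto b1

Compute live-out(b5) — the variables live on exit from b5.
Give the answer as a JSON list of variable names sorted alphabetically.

Answer: ["j", "x"]

Analysis:
def/use:
  b0 def {j,x} use ∅
  b1 def {w} use {j}
  b2 def {q,r} use ∅
  b3 def {x} use ∅
  b4 def {j,r} use ∅
  b5 def {j,w} use {w}
  b6 def {m,r} use {x}

Live sets:
  b0: in=∅ out={j,x}
  b1: in={j,x} out={w,x}
  b2: in={w,x} out={w,x}
  b3: in={w} out={w,x}
  b4: in={w,x} out={j,w,x}
  b5: in={w,x} out={j,x}
  b6: in={j,x} out={j,x}

live-out(b5) = ["j", "x"]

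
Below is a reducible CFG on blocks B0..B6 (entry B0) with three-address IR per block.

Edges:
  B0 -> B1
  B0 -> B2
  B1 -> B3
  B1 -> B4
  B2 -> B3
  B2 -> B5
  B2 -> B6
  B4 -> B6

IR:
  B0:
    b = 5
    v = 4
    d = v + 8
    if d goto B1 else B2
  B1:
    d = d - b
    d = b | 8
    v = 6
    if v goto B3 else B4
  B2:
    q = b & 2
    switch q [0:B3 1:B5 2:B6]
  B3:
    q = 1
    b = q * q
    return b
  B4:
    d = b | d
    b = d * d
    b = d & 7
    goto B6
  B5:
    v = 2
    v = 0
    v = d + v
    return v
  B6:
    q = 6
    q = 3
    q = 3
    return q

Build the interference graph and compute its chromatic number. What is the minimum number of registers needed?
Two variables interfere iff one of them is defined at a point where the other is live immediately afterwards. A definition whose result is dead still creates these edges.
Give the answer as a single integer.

Per-block:
  B0 def {b,d,v} use ∅
  B1 def {d,v} use {b,d}
  B2 def {q} use {b}
  B3 def {b,q} use ∅
  B4 def {b,d} use {b,d}
  B5 def {v} use {d}
  B6 def {q} use ∅

Liveness:
  B0: in=∅ out={b,d}
  B1: in={b,d} out={b,d}
  B2: in={b,d} out={d}
  B3: in=∅ out=∅
  B4: in={b,d} out=∅
  B5: in={d} out=∅
  B6: in=∅ out=∅

Interference:
  b — {d,v}
  d — {b,q,v}
  q — {d}
  v — {b,d}

Registers:
  {b,d,v} pairwise interfere (3-clique) ⇒ χ ≥ 3
  3-colouring: R0={d}  R1={b,q}  R2={v}
  χ = 3

Answer: 3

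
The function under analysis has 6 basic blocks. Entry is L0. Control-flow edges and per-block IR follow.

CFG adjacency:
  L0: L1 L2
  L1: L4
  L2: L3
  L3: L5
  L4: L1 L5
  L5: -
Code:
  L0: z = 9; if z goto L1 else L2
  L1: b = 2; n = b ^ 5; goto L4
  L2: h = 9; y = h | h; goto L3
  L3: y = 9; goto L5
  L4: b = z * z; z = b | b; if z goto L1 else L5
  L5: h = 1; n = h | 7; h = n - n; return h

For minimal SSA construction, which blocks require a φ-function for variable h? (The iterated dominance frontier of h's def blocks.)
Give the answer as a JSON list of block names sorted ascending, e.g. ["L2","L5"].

Answer: ["L5"]

Analysis:
idom tree: L1←L0 L2←L0 L3←L2 L4←L1 L5←L0
Join-block Dom:
  L1: preds {L0,L4}: {L0} ∩ {L0,L1,L4} = {L0}; idom=L0
  L5: preds {L3,L4}: {L0,L2,L3} ∩ {L0,L1,L4} = {L0}; idom=L0

DF walk-up:
  L1←L0: walk · to L0
  L1←L4: walk L4→L1 to L0
  L5←L3: walk L3→L2 to L0
  L5←L4: walk L4→L1 to L0
  DF(L0)=∅
  DF(L1)={L1,L5}
  DF(L2)={L5}
  DF(L3)={L5}
  DF(L4)={L1,L5}
  DF(L5)=∅

φ for h: defs {L2,L5}
  DF⁺ = {L5}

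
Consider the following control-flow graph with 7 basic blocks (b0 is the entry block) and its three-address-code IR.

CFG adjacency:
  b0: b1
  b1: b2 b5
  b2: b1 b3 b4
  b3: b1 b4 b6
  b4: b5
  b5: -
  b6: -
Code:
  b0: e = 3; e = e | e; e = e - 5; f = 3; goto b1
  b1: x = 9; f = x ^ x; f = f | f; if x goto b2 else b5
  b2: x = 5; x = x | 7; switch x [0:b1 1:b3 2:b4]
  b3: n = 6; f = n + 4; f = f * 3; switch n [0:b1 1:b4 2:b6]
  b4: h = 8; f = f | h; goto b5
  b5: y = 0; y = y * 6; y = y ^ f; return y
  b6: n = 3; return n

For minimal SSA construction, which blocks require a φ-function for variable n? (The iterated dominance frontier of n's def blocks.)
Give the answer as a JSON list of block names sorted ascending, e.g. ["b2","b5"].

Answer: ["b1", "b4", "b5"]

Derivation:
idom tree: b1←b0 b2←b1 b3←b2 b4←b2 b5←b1 b6←b3
Dom∩ at merges:
  b1: preds {b0,b2,b3}: {b0} ∩ {b0,b1,b2} ∩ {b0,b1,b2,b3} = {b0}; idom=b0
  b4: preds {b2,b3}: {b0,b1,b2} ∩ {b0,b1,b2,b3} = {b0,b1,b2}; idom=b2
  b5: preds {b1,b4}: {b0,b1} ∩ {b0,b1,b2,b4} = {b0,b1}; idom=b1

DF walk-up:
  b1←b0: walk · to b0
  b1←b2: walk b2→b1 to b0
  b1←b3: walk b3→b2→b1 to b0
  b4←b2: walk · to b2
  b4←b3: walk b3 to b2
  b5←b1: walk · to b1
  b5←b4: walk b4→b2 to b1
  b0 → ∅
  b1 → {b1}
  b2 → {b1,b5}
  b3 → {b1,b4}
  b4 → {b5}
  b5 → ∅
  b6 → ∅

φ for n: defs {b3,b6}
  DF⁺ = {b1,b4,b5}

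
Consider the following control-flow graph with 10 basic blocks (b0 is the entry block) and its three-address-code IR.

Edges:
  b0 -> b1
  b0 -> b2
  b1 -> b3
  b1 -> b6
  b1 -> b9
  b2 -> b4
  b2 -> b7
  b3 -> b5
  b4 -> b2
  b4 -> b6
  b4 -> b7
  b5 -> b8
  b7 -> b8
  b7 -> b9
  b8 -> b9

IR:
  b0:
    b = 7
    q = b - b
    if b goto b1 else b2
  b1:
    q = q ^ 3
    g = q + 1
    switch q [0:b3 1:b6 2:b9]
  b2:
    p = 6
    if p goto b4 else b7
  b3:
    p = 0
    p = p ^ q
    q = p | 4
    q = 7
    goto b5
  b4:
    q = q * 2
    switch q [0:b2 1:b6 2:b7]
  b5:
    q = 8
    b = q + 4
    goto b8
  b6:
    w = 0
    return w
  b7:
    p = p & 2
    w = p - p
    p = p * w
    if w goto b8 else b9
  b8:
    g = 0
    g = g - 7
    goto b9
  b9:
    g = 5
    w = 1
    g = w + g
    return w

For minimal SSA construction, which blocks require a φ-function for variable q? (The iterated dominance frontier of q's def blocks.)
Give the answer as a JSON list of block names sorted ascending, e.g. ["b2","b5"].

idom tree: b1←b0 b2←b0 b3←b1 b4←b2 b5←b3 b6←b0 b7←b2 b8←b0 b9←b0
Join-block Dom:
  b2: preds {b0,b4}: {b0} ∩ {b0,b2,b4} = {b0}; idom=b0
  b6: preds {b1,b4}: {b0,b1} ∩ {b0,b2,b4} = {b0}; idom=b0
  b7: preds {b2,b4}: {b0,b2} ∩ {b0,b2,b4} = {b0,b2}; idom=b2
  b8: preds {b5,b7}: {b0,b1,b3,b5} ∩ {b0,b2,b7} = {b0}; idom=b0
  b9: preds {b1,b7,b8}: {b0,b1} ∩ {b0,b2,b7} ∩ {b0,b8} = {b0}; idom=b0

Frontier:
  b2←b0: walk · to b0
  b2←b4: walk b4→b2 to b0
  b6←b1: walk b1 to b0
  b6←b4: walk b4→b2 to b0
  b7←b2: walk · to b2
  b7←b4: walk b4 to b2
  b8←b5: walk b5→b3→b1 to b0
  b8←b7: walk b7→b2 to b0
  b9←b1: walk b1 to b0
  b9←b7: walk b7→b2 to b0
  b9←b8: walk b8 to b0
  DF(b0)=∅
  DF(b1)={b6,b8,b9}
  DF(b2)={b2,b6,b8,b9}
  DF(b3)={b8}
  DF(b4)={b2,b6,b7}
  DF(b5)={b8}
  DF(b6)=∅
  DF(b7)={b8,b9}
  DF(b8)={b9}
  DF(b9)=∅

φ for q: defs {b0,b1,b3,b4,b5}
  DF⁺ = {b2,b6,b7,b8,b9}

Answer: ["b2", "b6", "b7", "b8", "b9"]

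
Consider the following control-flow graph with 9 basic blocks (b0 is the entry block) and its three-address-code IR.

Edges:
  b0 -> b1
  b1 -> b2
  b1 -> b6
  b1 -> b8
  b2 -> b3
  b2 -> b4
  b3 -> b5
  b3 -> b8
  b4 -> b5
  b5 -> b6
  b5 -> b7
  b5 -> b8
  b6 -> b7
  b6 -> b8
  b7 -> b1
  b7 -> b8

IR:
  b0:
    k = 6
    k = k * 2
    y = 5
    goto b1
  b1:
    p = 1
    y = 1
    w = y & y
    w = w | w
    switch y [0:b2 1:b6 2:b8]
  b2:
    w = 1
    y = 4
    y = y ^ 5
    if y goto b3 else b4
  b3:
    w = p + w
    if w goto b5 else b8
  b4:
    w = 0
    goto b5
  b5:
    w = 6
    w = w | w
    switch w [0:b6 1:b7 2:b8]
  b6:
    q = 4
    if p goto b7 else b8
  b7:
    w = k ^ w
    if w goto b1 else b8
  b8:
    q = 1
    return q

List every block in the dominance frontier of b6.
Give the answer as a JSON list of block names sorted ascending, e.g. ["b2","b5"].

Answer: ["b7", "b8"]

Analysis:
idom tree: b1←b0 b2←b1 b3←b2 b4←b2 b5←b2 b6←b1 b7←b1 b8←b1
Dom at joins:
  b1: preds {b0,b7}: {b0} ∩ {b0,b1,b7} = {b0}; idom=b0
  b5: preds {b3,b4}: {b0,b1,b2,b3} ∩ {b0,b1,b2,b4} = {b0,b1,b2}; idom=b2
  b6: preds {b1,b5}: {b0,b1} ∩ {b0,b1,b2,b5} = {b0,b1}; idom=b1
  b7: preds {b5,b6}: {b0,b1,b2,b5} ∩ {b0,b1,b6} = {b0,b1}; idom=b1
  b8: preds {b1,b3,b5,b6,b7}: {b0,b1} ∩ {b0,b1,b2,b3} ∩ {b0,b1,b2,b5} ∩ {b0,b1,b6} ∩ {b0,b1,b7} = {b0,b1}; idom=b1

Frontier:
  join b1 pred b0: · stop@b0
  join b1 pred b7: b7→b1 stop@b0
  join b5 pred b3: b3 stop@b2
  join b5 pred b4: b4 stop@b2
  join b6 pred b1: · stop@b1
  join b6 pred b5: b5→b2 stop@b1
  join b7 pred b5: b5→b2 stop@b1
  join b7 pred b6: b6 stop@b1
  join b8 pred b1: · stop@b1
  join b8 pred b3: b3→b2 stop@b1
  join b8 pred b5: b5→b2 stop@b1
  join b8 pred b6: b6 stop@b1
  join b8 pred b7: b7 stop@b1
  b0: DF=∅
  b1: DF={b1}
  b2: DF={b6,b7,b8}
  b3: DF={b5,b8}
  b4: DF={b5}
  b5: DF={b6,b7,b8}
  b6: DF={b7,b8}
  b7: DF={b1,b8}
  b8: DF=∅

DF(b6) = ["b7", "b8"]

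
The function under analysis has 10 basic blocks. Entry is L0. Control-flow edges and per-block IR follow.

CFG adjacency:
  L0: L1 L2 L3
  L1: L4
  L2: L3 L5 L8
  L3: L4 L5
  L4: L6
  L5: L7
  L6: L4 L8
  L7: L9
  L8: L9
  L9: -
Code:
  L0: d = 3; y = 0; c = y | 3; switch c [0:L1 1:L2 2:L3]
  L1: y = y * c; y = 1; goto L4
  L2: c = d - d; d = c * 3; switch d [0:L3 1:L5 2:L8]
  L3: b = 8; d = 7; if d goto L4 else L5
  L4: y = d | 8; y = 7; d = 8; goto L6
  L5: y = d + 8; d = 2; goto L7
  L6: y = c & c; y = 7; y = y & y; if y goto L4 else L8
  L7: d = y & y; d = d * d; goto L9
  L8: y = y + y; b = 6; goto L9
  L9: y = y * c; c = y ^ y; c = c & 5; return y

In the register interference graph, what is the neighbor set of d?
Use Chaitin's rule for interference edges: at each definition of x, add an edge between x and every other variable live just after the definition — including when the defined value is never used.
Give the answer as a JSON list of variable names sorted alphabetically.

Answer: ["c", "y"]

Working:
Per-block:
  L0: {c,d,y} / ∅
  L1: {y} / {c,y}
  L2: {c,d} / {d}
  L3: {b,d} / ∅
  L4: {d,y} / {d}
  L5: {d,y} / {d}
  L6: {y} / {c}
  L7: {d} / {y}
  L8: {b,y} / {y}
  L9: {c,y} / {c,y}

Backward fixpoint:
  L0: in=∅ out={c,d,y}
  L1: in={c,d,y} out={c,d}
  L2: in={d,y} out={c,d,y}
  L3: in={c} out={c,d}
  L4: in={c,d} out={c,d}
  L5: in={c,d} out={c,y}
  L6: in={c,d} out={c,d,y}
  L7: in={c,y} out={c,y}
  L8: in={c,y} out={c,y}
  L9: in={c,y} out=∅

Interference:
  b: {c,y}
  c: {b,d,y}
  d: {c,y}
  y: {b,c,d}

N(d) = ["c", "y"]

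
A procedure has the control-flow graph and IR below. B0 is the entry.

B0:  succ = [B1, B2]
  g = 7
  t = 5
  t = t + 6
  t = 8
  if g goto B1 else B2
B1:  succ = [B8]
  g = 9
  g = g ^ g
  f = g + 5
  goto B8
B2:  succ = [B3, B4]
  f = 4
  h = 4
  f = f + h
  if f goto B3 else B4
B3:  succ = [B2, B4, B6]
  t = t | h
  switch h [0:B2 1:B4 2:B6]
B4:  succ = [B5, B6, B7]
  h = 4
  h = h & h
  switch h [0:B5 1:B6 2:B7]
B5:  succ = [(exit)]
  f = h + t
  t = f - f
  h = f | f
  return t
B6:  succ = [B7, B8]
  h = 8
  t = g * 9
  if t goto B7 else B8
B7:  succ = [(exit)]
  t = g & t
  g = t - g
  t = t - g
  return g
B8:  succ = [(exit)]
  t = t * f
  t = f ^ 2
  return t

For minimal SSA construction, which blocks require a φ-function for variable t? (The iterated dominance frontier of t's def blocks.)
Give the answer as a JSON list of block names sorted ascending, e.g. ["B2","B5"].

Answer: ["B2", "B4", "B6", "B7", "B8"]

Working:
idom tree: B1←B0 B2←B0 B3←B2 B4←B2 B5←B4 B6←B2 B7←B2 B8←B0
Dom∩ at merges:
  B2: preds {B0,B3}: {B0} ∩ {B0,B2,B3} = {B0}; idom=B0
  B4: preds {B2,B3}: {B0,B2} ∩ {B0,B2,B3} = {B0,B2}; idom=B2
  B6: preds {B3,B4}: {B0,B2,B3} ∩ {B0,B2,B4} = {B0,B2}; idom=B2
  B7: preds {B4,B6}: {B0,B2,B4} ∩ {B0,B2,B6} = {B0,B2}; idom=B2
  B8: preds {B1,B6}: {B0,B1} ∩ {B0,B2,B6} = {B0}; idom=B0

Frontier:
  join B2 pred B0: · stop@B0
  join B2 pred B3: B3→B2 stop@B0
  join B4 pred B2: · stop@B2
  join B4 pred B3: B3 stop@B2
  join B6 pred B3: B3 stop@B2
  join B6 pred B4: B4 stop@B2
  join B7 pred B4: B4 stop@B2
  join B7 pred B6: B6 stop@B2
  join B8 pred B1: B1 stop@B0
  join B8 pred B6: B6→B2 stop@B0
  B0 → ∅
  B1 → {B8}
  B2 → {B2,B8}
  B3 → {B2,B4,B6}
  B4 → {B6,B7}
  B5 → ∅
  B6 → {B7,B8}
  B7 → ∅
  B8 → ∅

φ for t: defs {B0,B3,B5,B6,B7,B8}
  DF⁺ = {B2,B4,B6,B7,B8}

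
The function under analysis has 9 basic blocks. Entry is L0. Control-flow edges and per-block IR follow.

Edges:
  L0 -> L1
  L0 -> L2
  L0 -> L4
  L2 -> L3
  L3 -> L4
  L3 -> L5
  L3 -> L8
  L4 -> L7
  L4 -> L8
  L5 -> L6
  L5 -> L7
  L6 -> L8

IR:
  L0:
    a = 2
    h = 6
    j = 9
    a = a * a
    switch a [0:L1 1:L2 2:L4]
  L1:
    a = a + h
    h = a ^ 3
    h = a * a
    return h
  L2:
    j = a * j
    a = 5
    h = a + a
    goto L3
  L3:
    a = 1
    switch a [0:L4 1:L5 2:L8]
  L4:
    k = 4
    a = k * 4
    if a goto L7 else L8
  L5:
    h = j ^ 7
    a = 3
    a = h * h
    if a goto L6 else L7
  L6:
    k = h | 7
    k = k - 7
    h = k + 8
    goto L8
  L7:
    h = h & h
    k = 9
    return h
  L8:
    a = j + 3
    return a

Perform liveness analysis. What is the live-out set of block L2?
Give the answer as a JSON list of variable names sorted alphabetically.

Answer: ["h", "j"]

Analysis:
Per-block:
  L0 def {a,h,j} use ∅
  L1 def {a,h} use {a,h}
  L2 def {a,h,j} use {a,j}
  L3 def {a} use ∅
  L4 def {a,k} use ∅
  L5 def {a,h} use {j}
  L6 def {h,k} use {h}
  L7 def {h,k} use {h}
  L8 def {a} use {j}

Liveness:
  live L0: ∅→{a,h,j}
  live L1: {a,h}→∅
  live L2: {a,j}→{h,j}
  live L3: {h,j}→{h,j}
  live L4: {h,j}→{h,j}
  live L5: {j}→{h,j}
  live L6: {h,j}→{j}
  live L7: {h}→∅
  live L8: {j}→∅

live-out(L2) = ["h", "j"]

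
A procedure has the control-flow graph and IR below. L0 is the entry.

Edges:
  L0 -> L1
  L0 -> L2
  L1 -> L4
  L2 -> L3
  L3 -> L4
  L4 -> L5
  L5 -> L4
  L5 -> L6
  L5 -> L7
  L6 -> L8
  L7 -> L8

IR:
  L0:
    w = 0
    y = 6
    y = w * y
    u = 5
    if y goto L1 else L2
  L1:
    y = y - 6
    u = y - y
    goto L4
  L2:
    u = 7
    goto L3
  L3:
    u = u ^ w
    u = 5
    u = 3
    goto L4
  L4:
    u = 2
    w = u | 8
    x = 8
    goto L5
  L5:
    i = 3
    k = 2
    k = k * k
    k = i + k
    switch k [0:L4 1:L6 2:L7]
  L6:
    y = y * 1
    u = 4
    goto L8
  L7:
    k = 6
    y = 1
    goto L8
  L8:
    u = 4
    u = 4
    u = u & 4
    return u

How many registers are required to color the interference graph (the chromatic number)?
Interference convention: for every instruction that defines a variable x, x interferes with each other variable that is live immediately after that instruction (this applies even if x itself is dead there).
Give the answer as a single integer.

def/use:
  L0: {u,w,y} / ∅
  L1: {u,y} / {y}
  L2: {u} / ∅
  L3: {u} / {u,w}
  L4: {u,w,x} / ∅
  L5: {i,k} / ∅
  L6: {u,y} / {y}
  L7: {k,y} / ∅
  L8: {u} / ∅

Liveness:
  L0: in=∅ out={w,y}
  L1: in={y} out={y}
  L2: in={w,y} out={u,w,y}
  L3: in={u,w,y} out={y}
  L4: in={y} out={y}
  L5: in={y} out={y}
  L6: in={y} out=∅
  L7: in=∅ out=∅
  L8: in=∅ out=∅

Interference:
  i: {k,y}
  k: {i,y}
  u: {w,y}
  w: {u,y}
  x: {y}
  y: {i,k,u,w,x}

Colouring:
  {i,k,y} pairwise interfere (3-clique) ⇒ χ ≥ 3
  assign i→R1 k→R2 u→R1 w→R2 x→R1 y→R0 — no edge inside a register ⇒ χ ≤ 3
  χ = 3

Answer: 3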